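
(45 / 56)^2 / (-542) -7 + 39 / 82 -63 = -4845112081 / 69688192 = -69.53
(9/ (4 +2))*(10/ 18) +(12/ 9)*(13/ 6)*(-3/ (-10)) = 17/ 10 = 1.70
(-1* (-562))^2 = 315844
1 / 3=0.33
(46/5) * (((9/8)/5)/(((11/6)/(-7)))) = -4347/550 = -7.90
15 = 15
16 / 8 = 2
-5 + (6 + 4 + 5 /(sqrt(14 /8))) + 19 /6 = 10 * sqrt(7) /7 + 49 /6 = 11.95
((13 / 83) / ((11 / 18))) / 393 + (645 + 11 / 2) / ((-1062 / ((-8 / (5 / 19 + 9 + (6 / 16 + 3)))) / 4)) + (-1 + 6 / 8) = 635172534751 / 488004639012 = 1.30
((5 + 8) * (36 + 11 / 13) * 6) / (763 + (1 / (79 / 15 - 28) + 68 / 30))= 7350255 / 1957057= 3.76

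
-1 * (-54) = 54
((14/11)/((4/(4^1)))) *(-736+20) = -10024/11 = -911.27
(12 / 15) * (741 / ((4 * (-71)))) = -741 / 355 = -2.09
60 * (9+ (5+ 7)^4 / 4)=311580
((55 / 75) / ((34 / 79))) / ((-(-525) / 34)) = 869 / 7875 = 0.11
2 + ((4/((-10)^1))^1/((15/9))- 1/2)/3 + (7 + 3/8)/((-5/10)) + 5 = -2399/300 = -8.00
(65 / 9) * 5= 325 / 9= 36.11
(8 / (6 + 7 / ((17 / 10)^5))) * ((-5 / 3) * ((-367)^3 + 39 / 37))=51936718958988880 / 511662381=101505838.40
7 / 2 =3.50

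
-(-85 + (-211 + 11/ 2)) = 581/ 2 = 290.50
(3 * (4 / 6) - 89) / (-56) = 87 / 56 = 1.55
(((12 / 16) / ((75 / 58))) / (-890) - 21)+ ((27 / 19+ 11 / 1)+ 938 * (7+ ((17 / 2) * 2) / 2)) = 12285470449 / 845500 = 14530.42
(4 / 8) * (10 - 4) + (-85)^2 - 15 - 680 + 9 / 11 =71872 / 11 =6533.82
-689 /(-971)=689 /971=0.71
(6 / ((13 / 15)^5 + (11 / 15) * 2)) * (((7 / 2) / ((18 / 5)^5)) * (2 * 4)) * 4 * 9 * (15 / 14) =48828125 / 8910258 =5.48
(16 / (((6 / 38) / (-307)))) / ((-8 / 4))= 15554.67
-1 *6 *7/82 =-21/41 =-0.51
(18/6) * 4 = 12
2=2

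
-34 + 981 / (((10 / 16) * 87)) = -2314 / 145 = -15.96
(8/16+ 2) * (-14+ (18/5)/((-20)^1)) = -709/20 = -35.45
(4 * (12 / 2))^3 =13824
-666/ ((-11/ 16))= 10656/ 11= 968.73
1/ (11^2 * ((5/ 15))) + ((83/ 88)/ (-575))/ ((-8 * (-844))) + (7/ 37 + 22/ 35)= 820111727693/ 973364268800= 0.84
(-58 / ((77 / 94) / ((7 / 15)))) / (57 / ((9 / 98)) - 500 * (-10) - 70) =-1363 / 228965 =-0.01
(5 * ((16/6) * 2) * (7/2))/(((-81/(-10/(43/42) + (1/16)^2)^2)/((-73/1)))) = 29513585626595/3680722944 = 8018.42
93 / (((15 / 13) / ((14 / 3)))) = 5642 / 15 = 376.13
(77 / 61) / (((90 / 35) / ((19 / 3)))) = 10241 / 3294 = 3.11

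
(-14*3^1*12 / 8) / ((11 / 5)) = -28.64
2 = 2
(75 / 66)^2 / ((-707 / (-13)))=8125 / 342188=0.02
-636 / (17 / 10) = -6360 / 17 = -374.12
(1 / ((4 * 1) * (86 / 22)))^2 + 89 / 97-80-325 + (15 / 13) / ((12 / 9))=-15042031911 / 37305424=-403.21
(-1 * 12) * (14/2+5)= -144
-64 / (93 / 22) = -1408 / 93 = -15.14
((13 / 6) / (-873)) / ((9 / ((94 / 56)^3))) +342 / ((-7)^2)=7221558973 / 1034861184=6.98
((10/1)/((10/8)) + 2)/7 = 10/7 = 1.43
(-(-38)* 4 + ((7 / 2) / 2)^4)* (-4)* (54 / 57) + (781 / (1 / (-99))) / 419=-202801275 / 254752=-796.07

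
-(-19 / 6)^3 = 6859 / 216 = 31.75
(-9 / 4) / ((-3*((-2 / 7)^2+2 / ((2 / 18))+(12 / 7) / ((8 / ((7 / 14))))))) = 147 / 3565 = 0.04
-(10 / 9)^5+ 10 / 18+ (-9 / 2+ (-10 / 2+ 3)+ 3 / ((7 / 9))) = -3125543 / 826686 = -3.78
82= 82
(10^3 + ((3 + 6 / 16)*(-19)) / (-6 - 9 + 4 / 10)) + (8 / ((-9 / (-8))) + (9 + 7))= 5400557 / 5256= 1027.50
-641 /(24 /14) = -4487 /12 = -373.92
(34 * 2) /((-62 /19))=-646 /31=-20.84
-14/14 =-1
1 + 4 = 5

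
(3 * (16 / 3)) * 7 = 112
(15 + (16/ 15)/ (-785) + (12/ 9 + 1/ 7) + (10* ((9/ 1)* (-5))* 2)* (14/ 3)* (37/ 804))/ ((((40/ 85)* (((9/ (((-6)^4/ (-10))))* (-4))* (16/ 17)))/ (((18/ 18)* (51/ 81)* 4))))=-99940850299/ 27612375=-3619.42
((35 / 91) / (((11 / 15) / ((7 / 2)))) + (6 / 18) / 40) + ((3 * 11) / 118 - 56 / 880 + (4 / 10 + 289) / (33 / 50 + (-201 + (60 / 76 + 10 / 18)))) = 0.61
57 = 57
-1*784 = -784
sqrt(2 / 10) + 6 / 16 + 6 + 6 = 12.82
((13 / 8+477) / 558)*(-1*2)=-1.72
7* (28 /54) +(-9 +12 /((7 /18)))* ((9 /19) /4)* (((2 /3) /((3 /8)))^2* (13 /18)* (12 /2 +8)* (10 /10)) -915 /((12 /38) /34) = -50493901 /513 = -98428.66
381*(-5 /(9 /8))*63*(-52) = 5547360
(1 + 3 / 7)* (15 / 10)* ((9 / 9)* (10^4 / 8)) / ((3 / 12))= 75000 / 7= 10714.29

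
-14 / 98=-1 / 7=-0.14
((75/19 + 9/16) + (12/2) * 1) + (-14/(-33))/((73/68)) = 7986163/732336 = 10.91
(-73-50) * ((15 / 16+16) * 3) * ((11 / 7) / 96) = -102.31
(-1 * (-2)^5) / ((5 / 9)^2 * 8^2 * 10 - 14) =0.17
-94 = -94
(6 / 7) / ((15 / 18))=36 / 35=1.03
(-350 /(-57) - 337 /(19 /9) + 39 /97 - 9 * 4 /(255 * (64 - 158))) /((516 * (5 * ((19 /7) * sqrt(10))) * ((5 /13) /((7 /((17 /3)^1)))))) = -538496657153 * sqrt(10) /76696290648750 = -0.02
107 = 107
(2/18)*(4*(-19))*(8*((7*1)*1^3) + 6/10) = -21508/45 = -477.96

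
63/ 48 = 21/ 16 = 1.31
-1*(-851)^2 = -724201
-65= -65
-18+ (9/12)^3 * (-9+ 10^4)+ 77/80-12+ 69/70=9378659/2240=4186.90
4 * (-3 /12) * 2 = -2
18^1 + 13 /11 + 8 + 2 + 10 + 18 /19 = 40.13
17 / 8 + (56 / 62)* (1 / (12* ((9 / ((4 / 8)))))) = 14257 / 6696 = 2.13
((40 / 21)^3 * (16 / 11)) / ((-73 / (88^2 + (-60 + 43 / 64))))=-7869104000 / 7436583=-1058.16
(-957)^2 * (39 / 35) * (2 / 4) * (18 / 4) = 2296164.28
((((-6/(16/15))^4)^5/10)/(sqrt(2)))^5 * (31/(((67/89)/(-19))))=-1422683150245312804200532000000000000000000000000000000000000000000000000.00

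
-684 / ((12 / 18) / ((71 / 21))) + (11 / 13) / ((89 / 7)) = -28093735 / 8099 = -3468.79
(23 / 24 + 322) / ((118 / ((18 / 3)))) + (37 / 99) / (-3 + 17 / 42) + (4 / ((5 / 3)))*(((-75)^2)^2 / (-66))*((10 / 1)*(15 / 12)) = -24417675489149 / 1697784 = -14382086.00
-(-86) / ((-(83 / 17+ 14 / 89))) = -130118 / 7625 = -17.06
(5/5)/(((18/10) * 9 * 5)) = 1/81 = 0.01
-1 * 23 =-23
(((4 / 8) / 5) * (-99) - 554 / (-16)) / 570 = 989 / 22800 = 0.04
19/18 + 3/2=23/9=2.56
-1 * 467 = -467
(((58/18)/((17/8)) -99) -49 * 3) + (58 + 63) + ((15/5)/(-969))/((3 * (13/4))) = -4666583/37791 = -123.48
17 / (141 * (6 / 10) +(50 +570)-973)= -85 / 1342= -0.06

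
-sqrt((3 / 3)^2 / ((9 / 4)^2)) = -4 / 9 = -0.44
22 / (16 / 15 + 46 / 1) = 165 / 353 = 0.47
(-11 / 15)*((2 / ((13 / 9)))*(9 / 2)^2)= -2673 / 130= -20.56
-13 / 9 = -1.44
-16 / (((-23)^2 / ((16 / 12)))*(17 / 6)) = -128 / 8993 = -0.01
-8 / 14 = -4 / 7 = -0.57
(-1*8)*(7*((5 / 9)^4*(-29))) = 1015000 / 6561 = 154.70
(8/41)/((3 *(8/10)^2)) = 25/246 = 0.10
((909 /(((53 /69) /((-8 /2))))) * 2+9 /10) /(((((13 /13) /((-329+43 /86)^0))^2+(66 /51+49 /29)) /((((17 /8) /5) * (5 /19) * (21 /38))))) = -883032745203 /6012353920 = -146.87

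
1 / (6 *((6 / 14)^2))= 49 / 54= 0.91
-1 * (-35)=35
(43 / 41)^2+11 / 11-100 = -164570 / 1681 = -97.90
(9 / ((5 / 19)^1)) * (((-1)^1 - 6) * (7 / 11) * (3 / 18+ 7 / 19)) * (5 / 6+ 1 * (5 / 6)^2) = -2989 / 24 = -124.54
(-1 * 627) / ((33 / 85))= -1615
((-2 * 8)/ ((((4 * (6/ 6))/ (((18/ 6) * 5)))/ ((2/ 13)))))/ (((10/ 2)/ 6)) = -144/ 13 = -11.08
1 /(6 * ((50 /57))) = 19 /100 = 0.19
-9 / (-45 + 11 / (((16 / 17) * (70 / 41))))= 10080 / 42733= 0.24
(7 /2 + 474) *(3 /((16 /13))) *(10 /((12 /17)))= 1055275 /64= 16488.67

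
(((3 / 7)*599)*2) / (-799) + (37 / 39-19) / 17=-371782 / 218127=-1.70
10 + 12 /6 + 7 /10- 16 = -33 /10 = -3.30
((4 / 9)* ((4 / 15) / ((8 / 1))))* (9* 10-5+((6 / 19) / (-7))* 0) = 34 / 27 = 1.26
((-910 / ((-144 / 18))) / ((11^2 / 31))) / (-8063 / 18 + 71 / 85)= -348075 / 5340214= -0.07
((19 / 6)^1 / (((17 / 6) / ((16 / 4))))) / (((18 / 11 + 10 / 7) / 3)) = 4389 / 1003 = 4.38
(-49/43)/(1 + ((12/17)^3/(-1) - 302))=240737/63663263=0.00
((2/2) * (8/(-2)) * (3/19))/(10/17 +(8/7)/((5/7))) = -170/589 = -0.29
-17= -17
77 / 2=38.50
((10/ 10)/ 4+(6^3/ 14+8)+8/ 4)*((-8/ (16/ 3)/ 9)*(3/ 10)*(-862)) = 1106.75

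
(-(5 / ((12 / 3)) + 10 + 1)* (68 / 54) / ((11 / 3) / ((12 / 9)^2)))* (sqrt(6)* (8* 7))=-373184* sqrt(6) / 891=-1025.94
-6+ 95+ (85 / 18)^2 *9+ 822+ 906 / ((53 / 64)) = 4208537 / 1908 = 2205.73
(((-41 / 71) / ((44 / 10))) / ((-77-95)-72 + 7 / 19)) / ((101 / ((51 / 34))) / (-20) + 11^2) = 0.00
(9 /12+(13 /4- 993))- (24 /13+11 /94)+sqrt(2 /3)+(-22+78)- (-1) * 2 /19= -21705531 /23218+sqrt(6) /3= -934.04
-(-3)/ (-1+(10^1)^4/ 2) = 3/ 4999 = 0.00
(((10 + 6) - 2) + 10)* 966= 23184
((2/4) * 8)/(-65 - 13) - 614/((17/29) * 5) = -694604/3315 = -209.53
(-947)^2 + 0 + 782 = 897591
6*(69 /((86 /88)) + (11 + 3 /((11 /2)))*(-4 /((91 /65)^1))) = 747312 /3311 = 225.71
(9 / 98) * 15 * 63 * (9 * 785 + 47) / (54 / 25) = 285750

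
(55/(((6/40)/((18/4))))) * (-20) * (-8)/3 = 88000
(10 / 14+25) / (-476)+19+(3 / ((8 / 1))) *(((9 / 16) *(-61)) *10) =-5849707 / 53312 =-109.73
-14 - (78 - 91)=-1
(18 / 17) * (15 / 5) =54 / 17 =3.18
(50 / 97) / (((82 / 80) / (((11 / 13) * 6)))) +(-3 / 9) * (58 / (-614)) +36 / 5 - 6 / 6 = 2091471896 / 238083105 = 8.78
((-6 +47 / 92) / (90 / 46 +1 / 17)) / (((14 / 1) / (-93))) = 798405 / 44128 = 18.09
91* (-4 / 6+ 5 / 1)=1183 / 3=394.33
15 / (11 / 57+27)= 171 / 310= 0.55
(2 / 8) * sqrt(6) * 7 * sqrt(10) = 7 * sqrt(15) / 2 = 13.56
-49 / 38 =-1.29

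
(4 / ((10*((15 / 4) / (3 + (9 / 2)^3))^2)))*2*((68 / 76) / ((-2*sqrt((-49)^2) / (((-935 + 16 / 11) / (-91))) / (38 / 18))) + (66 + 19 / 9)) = 539644074643 / 15765750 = 34228.89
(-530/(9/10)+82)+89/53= -240985/477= -505.21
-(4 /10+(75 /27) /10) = -61 /90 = -0.68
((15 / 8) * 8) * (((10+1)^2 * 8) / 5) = 2904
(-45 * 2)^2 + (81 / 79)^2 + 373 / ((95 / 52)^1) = 4924123231 / 592895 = 8305.22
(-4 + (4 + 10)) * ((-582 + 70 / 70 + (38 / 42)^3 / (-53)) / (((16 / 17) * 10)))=-617.33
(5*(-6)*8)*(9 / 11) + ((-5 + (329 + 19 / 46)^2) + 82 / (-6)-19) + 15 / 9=2520339003 / 23276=108280.59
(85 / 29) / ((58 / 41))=3485 / 1682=2.07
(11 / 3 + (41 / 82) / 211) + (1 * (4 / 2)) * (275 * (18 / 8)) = 785660 / 633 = 1241.17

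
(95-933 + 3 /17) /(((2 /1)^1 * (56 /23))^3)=-7.26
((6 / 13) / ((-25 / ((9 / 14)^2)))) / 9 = -27 / 31850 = -0.00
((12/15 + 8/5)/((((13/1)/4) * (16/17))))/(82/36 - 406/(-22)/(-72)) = 0.39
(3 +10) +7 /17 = 228 /17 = 13.41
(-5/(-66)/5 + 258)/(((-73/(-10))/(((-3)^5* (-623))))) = 4296672135/803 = 5350774.76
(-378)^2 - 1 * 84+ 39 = 142839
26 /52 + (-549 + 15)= -1067 /2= -533.50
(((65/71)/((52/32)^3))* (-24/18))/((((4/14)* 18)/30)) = -179200/107991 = -1.66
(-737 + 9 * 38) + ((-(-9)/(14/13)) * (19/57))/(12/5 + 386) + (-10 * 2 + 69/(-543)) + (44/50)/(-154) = -51071119229/123025700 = -415.13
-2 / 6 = -1 / 3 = -0.33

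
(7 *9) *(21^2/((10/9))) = 250047/10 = 25004.70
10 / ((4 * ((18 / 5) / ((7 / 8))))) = 175 / 288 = 0.61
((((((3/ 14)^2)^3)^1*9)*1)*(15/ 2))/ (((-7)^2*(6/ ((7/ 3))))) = 10935/ 210827008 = 0.00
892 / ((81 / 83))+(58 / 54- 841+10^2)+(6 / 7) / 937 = 92495504 / 531279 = 174.10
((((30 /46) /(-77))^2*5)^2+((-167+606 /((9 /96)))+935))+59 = 71723478311258596 /9837262146481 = 7291.00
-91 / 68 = -1.34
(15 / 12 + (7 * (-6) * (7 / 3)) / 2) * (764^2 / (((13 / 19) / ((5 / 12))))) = -661947745 / 39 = -16973019.10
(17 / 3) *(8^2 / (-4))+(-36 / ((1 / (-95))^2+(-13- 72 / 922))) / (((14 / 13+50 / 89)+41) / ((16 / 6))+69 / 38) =-53546277535661 / 591592702464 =-90.51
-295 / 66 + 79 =4919 / 66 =74.53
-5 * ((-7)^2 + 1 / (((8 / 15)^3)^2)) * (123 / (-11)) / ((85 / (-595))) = -104334606705 / 2883584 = -36182.27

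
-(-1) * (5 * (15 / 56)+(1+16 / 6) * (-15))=-3005 / 56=-53.66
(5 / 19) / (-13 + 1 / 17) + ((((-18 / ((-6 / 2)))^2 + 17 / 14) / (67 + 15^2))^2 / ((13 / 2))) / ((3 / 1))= -1328254615 / 68108712672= -0.02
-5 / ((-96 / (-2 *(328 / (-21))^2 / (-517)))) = 33620 / 683991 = 0.05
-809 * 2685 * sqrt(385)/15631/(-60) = 144811 * sqrt(385)/62524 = 45.44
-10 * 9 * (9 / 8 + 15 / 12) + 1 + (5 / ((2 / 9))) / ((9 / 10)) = -751 / 4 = -187.75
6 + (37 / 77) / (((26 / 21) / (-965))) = -368.53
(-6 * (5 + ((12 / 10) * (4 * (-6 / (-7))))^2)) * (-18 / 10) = 236.82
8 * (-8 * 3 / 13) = -192 / 13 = -14.77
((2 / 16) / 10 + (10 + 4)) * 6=3363 / 40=84.08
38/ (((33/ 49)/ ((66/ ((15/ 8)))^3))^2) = 22411266152726528/ 140625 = 159369003752.72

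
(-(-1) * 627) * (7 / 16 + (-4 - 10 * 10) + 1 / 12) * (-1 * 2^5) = 2076206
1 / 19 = 0.05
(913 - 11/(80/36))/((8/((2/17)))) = 18161/1360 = 13.35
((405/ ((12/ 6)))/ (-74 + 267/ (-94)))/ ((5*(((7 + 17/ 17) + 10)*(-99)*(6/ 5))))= 235/ 953436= 0.00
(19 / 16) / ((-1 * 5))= -19 / 80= -0.24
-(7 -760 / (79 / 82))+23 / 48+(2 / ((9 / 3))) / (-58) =28677031 / 36656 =782.33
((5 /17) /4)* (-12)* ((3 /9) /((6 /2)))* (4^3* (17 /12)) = -80 /9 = -8.89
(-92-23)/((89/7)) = -805/89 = -9.04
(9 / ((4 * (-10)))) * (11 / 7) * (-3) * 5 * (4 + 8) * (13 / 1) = 11583 / 14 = 827.36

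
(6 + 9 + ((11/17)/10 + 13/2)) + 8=2513/85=29.56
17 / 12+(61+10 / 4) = 779 / 12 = 64.92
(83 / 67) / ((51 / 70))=5810 / 3417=1.70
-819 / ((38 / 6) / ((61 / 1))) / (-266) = 21411 / 722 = 29.66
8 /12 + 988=2966 /3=988.67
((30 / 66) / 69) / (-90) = -1 / 13662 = -0.00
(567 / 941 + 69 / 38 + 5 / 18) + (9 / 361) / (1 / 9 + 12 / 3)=305671994 / 113120433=2.70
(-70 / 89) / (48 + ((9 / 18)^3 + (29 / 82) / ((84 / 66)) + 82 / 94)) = -7553840 / 473247443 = -0.02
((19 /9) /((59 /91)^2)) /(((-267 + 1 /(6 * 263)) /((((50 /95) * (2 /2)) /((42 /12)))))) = -2489032 /879979395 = -0.00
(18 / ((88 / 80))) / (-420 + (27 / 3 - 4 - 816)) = -180 / 13541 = -0.01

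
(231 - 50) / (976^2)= 181 / 952576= 0.00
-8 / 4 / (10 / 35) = -7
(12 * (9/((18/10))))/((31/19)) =1140/31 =36.77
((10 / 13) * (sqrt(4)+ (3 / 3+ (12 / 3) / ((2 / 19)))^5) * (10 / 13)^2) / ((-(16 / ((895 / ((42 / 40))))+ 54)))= -201876649737500 / 265544799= -760235.75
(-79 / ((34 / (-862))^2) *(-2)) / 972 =14675119 / 140454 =104.48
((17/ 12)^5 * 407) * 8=577881799/ 31104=18579.02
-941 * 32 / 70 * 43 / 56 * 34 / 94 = -1375742 / 11515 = -119.47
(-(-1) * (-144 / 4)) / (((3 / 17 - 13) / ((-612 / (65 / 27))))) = -5056344 / 7085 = -713.67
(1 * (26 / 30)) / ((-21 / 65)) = -169 / 63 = -2.68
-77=-77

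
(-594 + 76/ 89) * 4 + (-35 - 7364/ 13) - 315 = -3805426/ 1157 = -3289.05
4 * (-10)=-40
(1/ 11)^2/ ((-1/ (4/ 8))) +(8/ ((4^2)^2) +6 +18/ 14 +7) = 387935/ 27104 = 14.31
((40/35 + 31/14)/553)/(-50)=-47/387100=-0.00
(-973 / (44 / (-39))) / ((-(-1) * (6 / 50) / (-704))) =-5059600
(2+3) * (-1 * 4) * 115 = -2300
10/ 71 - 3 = -203/ 71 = -2.86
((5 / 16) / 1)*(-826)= -2065 / 8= -258.12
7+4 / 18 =65 / 9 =7.22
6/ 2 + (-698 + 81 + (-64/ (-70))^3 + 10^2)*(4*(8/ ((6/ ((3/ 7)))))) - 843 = -606242712/ 300125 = -2019.97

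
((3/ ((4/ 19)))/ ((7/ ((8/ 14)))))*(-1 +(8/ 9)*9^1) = 57/ 7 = 8.14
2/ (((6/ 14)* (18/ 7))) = 49/ 27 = 1.81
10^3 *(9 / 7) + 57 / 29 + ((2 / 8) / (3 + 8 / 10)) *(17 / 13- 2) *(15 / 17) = 4390320579 / 3409588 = 1287.64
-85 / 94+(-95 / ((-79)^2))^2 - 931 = -3411987297169 / 3661307614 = -931.90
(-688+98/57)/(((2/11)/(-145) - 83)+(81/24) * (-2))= 249572840/32638941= 7.65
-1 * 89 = -89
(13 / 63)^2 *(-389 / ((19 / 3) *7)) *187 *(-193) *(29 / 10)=68807094499 / 1759590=39104.05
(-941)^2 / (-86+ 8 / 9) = -7969329 / 766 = -10403.82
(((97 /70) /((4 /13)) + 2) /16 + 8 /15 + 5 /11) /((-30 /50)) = -206141 /88704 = -2.32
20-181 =-161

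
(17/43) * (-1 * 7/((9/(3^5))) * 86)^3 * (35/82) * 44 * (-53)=69283182209970960/41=1689833712438316.10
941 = 941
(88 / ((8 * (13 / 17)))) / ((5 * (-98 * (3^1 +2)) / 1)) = -187 / 31850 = -0.01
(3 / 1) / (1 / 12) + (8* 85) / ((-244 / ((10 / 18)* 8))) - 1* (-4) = 15160 / 549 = 27.61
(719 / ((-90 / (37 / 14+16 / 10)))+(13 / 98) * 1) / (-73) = 165439 / 357700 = 0.46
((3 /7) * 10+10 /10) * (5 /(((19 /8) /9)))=13320 /133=100.15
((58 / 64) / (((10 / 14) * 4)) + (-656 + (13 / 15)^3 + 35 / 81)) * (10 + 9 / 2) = -24602477033 / 2592000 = -9491.70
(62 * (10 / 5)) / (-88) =-31 / 22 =-1.41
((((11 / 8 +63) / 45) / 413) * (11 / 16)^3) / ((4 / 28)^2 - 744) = -959651 / 634310000640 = -0.00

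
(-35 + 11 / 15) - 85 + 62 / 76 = -67517 / 570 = -118.45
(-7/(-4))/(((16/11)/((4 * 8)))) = 38.50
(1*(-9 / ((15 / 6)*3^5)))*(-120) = 16 / 9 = 1.78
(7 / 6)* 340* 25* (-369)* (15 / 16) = -3430546.88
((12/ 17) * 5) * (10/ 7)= 600/ 119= 5.04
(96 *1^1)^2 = 9216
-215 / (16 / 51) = -10965 / 16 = -685.31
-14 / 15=-0.93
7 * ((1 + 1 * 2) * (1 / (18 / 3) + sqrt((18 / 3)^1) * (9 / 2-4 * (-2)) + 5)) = 217 / 2 + 525 * sqrt(6) / 2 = 751.49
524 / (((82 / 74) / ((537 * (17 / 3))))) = 58997684 / 41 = 1438967.90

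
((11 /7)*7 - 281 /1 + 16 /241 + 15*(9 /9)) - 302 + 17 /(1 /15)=-301.93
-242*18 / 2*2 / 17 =-4356 / 17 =-256.24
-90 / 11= -8.18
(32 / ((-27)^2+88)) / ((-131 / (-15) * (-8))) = -0.00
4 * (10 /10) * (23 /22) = 46 /11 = 4.18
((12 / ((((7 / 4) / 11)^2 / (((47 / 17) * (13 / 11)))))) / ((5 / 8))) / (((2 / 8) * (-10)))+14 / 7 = -20605262 / 20825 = -989.45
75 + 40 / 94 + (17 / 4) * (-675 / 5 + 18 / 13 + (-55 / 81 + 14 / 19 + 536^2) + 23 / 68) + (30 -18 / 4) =18363387798095 / 15045264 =1220542.74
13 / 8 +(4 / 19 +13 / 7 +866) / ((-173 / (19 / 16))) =-83967 / 19376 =-4.33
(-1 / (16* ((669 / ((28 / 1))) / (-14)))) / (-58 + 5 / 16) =-392 / 617487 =-0.00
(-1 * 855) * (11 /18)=-1045 /2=-522.50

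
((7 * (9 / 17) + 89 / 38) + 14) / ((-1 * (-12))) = 4317 / 2584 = 1.67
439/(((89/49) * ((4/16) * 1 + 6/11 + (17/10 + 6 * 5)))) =4732420/636261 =7.44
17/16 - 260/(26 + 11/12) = -44429/5168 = -8.60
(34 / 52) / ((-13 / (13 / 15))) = -17 / 390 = -0.04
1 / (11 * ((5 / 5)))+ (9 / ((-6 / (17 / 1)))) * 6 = -1682 / 11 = -152.91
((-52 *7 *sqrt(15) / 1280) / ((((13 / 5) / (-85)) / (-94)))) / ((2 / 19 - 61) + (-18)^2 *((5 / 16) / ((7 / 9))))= -3719345 *sqrt(15) / 294872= -48.85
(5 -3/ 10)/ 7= 47/ 70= 0.67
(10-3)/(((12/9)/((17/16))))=357/64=5.58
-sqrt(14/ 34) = -sqrt(119)/ 17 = -0.64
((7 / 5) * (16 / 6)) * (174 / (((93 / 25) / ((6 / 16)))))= 2030 / 31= 65.48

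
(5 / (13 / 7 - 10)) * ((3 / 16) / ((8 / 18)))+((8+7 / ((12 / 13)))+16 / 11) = 673301 / 40128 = 16.78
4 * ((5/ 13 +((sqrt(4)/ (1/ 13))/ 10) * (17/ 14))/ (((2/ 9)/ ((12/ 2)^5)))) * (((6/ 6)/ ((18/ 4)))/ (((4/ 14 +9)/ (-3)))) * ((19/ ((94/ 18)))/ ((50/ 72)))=-925691804928/ 4964375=-186466.94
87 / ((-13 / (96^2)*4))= -200448 / 13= -15419.08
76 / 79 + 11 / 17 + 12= 18277 / 1343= 13.61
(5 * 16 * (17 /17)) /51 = 80 /51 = 1.57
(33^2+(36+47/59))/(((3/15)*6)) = 166055/177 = 938.16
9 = 9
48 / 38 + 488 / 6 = 4708 / 57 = 82.60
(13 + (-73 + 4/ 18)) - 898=-8620/ 9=-957.78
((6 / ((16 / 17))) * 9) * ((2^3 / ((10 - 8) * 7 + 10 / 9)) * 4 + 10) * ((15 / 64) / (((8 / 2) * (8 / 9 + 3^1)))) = 75087 / 7168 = 10.48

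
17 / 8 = 2.12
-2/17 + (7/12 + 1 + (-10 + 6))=-2.53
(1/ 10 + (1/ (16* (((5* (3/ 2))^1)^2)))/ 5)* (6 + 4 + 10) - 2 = 1/ 225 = 0.00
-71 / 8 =-8.88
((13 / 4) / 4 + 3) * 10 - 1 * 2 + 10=369 / 8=46.12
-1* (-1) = 1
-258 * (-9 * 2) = 4644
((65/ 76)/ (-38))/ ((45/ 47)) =-611/ 25992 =-0.02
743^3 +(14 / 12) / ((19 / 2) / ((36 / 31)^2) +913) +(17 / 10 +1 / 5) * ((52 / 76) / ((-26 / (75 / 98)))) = 410172406.96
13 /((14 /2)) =13 /7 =1.86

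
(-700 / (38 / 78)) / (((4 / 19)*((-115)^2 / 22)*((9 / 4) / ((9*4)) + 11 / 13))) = -59488 / 4761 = -12.49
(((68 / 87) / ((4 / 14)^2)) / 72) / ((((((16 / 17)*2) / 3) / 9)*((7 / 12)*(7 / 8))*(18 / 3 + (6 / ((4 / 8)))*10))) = 289 / 9744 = 0.03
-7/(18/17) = -119/18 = -6.61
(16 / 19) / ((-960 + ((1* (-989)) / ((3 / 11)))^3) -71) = -108 / 6115902444061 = -0.00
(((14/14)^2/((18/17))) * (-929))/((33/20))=-157930/297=-531.75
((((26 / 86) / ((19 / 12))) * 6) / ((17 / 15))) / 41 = 0.02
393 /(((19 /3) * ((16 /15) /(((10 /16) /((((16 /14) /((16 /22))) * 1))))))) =618975 /26752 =23.14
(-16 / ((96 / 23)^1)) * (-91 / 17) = 2093 / 102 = 20.52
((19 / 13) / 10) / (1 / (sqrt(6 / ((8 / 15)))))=57*sqrt(5) / 260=0.49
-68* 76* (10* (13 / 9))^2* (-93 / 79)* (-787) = -2130814462400 / 2133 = -998975369.15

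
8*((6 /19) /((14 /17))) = 408 /133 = 3.07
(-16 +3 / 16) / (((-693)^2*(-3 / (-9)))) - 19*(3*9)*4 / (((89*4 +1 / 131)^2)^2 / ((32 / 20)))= -545152468101428647843 / 5507632324664543336210640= -0.00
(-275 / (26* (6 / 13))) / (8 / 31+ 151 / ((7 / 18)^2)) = -0.02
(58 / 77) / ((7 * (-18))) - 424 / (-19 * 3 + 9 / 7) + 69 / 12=16843217 / 1261260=13.35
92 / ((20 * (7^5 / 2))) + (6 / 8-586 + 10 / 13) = -2554073363 / 4369820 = -584.48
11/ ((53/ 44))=484/ 53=9.13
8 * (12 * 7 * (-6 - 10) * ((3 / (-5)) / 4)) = 8064 / 5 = 1612.80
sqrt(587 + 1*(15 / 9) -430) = 2*sqrt(357) / 3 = 12.60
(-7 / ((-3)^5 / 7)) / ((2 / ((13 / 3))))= 637 / 1458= 0.44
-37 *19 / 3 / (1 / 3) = -703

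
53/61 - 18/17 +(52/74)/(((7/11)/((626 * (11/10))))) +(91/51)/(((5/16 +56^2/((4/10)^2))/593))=38420973110977/50537383029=760.25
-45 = -45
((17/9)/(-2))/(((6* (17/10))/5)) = -25/54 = -0.46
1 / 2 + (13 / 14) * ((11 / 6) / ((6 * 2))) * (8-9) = 361 / 1008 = 0.36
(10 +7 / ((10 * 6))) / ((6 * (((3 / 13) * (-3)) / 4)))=-7891 / 810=-9.74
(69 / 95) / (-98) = -69 / 9310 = -0.01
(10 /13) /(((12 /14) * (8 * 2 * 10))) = 7 /1248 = 0.01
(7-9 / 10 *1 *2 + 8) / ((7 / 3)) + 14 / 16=1829 / 280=6.53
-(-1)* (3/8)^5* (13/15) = 1053/163840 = 0.01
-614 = -614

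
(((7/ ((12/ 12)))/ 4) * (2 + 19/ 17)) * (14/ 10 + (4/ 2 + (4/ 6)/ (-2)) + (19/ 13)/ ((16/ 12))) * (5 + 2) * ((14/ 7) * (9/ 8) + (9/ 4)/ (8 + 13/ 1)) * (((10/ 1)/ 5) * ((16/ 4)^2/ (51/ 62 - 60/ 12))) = -6903886/ 2405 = -2870.64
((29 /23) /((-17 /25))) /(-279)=725 /109089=0.01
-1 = -1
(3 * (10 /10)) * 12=36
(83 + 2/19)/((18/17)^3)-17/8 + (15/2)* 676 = 71164840/13851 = 5137.88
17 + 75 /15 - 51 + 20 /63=-1807 /63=-28.68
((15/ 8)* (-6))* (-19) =855/ 4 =213.75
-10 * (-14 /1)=140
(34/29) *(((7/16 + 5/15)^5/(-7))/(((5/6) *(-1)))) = 0.05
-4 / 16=-1 / 4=-0.25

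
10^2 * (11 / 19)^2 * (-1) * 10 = -121000 / 361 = -335.18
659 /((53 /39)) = 484.92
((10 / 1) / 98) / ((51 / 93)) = 155 / 833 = 0.19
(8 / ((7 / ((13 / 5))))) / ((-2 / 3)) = -156 / 35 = -4.46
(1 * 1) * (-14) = -14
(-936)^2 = 876096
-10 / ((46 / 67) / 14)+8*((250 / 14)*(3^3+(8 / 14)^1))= 4209190 / 1127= 3734.86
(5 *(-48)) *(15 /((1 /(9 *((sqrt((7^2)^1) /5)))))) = -45360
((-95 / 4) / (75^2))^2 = 361 / 20250000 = 0.00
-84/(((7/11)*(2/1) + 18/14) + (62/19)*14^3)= -122892/13103599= -0.01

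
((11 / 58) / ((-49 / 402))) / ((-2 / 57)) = 126027 / 2842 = 44.34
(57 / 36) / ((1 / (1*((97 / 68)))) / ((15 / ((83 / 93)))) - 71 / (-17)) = 14568915 / 38813252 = 0.38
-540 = -540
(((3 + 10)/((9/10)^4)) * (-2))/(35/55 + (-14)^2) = -2860000/14191443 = -0.20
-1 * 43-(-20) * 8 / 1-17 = 100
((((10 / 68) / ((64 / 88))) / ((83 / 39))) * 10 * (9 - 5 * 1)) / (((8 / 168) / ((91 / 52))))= 1576575 / 11288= 139.67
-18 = -18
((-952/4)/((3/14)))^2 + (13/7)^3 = 3808082605/3087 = 1233586.85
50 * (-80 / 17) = -4000 / 17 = -235.29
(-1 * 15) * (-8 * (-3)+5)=-435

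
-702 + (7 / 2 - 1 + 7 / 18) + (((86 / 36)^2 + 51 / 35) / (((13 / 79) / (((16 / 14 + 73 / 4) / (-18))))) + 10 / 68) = -314033717197 / 421031520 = -745.87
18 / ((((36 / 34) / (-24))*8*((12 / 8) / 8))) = -272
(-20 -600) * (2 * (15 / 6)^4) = -96875 / 2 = -48437.50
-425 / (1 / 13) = -5525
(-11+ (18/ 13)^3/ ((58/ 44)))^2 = 327800906521/ 4059346369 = 80.75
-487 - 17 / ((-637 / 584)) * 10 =-210939 / 637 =-331.14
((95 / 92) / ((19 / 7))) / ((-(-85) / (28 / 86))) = 0.00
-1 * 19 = -19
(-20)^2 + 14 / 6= 1207 / 3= 402.33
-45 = -45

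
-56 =-56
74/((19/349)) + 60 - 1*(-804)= 42242/19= 2223.26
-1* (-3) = 3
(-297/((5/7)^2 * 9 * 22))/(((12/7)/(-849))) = 291207/200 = 1456.04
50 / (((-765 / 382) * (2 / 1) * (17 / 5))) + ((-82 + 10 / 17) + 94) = 23192 / 2601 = 8.92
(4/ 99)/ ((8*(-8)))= -1/ 1584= -0.00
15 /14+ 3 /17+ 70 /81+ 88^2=149329549 /19278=7746.11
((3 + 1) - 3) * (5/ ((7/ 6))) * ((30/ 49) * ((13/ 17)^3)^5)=46067303712681681300/ 981811106667866816999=0.05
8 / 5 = 1.60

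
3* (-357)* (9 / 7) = -1377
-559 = -559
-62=-62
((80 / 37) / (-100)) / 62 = -2 / 5735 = -0.00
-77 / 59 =-1.31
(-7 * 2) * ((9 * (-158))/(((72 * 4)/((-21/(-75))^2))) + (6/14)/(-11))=328067/55000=5.96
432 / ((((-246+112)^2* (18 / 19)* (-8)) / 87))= -4959 / 17956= -0.28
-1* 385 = -385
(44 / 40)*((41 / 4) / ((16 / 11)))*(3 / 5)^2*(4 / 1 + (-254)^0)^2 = 44649 / 640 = 69.76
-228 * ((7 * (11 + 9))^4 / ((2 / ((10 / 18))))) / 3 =-8110044444.44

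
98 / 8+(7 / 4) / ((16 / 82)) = 679 / 32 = 21.22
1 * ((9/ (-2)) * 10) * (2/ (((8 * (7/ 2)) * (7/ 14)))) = -45/ 7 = -6.43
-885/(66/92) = -13570/11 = -1233.64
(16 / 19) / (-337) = -16 / 6403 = -0.00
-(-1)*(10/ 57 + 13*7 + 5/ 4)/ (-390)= -1621/ 6840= -0.24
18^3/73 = 5832/73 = 79.89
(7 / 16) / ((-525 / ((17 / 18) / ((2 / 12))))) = -17 / 3600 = -0.00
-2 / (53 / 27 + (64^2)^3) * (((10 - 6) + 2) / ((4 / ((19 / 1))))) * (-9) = 0.00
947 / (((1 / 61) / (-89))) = -5141263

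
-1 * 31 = -31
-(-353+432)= -79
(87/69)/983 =29/22609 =0.00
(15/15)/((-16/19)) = -19/16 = -1.19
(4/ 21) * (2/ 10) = 4/ 105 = 0.04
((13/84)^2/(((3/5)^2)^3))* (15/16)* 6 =13203125/4572288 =2.89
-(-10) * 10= 100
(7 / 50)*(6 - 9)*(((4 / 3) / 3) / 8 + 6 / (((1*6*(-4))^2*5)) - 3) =29659 / 24000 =1.24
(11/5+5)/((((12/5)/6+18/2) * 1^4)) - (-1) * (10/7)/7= 2234/2303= 0.97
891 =891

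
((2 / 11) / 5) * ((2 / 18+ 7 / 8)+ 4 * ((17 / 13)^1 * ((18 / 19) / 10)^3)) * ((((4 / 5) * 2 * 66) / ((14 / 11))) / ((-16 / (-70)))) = 8744189399 / 668752500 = 13.08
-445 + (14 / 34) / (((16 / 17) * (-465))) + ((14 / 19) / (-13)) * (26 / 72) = -445.02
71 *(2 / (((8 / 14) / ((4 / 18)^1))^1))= 55.22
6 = 6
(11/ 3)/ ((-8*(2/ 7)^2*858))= -49/ 7488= -0.01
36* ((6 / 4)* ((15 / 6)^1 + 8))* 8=4536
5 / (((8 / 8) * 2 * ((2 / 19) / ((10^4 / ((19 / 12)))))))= 150000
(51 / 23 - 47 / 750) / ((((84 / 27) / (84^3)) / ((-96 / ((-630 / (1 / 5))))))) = 899192448 / 71875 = 12510.50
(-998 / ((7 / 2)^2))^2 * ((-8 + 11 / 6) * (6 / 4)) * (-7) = 147408592 / 343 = 429762.66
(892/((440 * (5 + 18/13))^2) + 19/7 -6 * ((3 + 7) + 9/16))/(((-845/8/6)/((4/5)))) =1698977170092/616320079375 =2.76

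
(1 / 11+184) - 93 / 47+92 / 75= 7108964 / 38775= 183.34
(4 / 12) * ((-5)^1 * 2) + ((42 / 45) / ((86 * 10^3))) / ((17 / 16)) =-1522912 / 456875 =-3.33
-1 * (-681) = 681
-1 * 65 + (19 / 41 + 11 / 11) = -2605 / 41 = -63.54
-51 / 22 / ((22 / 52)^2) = -17238 / 1331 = -12.95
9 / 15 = 3 / 5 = 0.60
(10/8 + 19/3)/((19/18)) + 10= 653/38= 17.18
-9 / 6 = -3 / 2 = -1.50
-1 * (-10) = 10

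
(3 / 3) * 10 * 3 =30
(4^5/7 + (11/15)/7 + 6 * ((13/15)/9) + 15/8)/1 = 148.84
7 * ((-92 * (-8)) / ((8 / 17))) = 10948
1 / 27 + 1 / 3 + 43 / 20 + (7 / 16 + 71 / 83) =683647 / 179280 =3.81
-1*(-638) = 638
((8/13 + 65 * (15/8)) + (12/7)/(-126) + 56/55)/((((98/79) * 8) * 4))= 8203320737/2636874240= 3.11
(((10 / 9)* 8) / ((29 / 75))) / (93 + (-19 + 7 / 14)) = 0.31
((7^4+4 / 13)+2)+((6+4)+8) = 31477 / 13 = 2421.31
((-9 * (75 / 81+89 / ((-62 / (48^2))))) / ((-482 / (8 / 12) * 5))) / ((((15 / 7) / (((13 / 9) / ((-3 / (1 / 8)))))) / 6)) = 251840771 / 181545300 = 1.39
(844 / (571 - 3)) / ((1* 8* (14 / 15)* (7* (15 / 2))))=211 / 55664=0.00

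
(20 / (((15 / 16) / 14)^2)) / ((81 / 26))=5218304 / 3645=1431.63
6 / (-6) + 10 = 9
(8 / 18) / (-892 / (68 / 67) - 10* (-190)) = 68 / 156231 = 0.00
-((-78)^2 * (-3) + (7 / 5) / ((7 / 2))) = 91258 / 5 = 18251.60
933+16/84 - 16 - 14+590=31357/21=1493.19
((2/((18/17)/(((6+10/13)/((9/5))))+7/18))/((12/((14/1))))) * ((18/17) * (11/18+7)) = 632940/22567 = 28.05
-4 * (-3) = 12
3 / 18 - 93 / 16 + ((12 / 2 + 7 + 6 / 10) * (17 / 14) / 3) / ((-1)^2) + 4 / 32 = -9 / 560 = -0.02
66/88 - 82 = -325/4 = -81.25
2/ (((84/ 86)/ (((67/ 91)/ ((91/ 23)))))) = 66263/ 173901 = 0.38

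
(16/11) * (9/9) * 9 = 144/11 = 13.09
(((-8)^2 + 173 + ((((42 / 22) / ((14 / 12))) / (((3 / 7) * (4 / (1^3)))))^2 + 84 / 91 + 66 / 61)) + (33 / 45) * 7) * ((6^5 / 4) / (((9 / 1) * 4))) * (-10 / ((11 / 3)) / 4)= -38091445533 / 4221932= -9022.28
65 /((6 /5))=325 /6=54.17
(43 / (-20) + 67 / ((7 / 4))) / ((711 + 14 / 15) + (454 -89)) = 15177 / 452312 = 0.03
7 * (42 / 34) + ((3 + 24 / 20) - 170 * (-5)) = 73342 / 85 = 862.85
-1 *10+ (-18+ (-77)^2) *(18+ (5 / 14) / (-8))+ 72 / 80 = 59430009 / 560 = 106125.02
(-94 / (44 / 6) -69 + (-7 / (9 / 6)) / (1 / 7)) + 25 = -2953 / 33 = -89.48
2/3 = 0.67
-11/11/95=-1/95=-0.01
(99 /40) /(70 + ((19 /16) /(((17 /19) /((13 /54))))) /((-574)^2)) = 5444261424 /153979113115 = 0.04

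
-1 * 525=-525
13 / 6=2.17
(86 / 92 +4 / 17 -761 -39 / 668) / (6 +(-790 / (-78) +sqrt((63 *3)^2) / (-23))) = -7740474573 / 80582176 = -96.06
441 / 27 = 49 / 3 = 16.33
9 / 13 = 0.69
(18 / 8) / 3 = 3 / 4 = 0.75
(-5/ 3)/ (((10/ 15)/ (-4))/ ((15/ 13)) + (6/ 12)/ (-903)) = 11.49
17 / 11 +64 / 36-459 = -45112 / 99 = -455.68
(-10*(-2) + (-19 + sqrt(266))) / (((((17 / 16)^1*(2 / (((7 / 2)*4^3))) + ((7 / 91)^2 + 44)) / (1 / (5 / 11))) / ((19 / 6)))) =31647616 / 199949655 + 31647616*sqrt(266) / 199949655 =2.74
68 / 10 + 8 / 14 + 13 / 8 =2519 / 280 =9.00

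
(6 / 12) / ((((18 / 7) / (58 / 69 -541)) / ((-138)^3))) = 276029026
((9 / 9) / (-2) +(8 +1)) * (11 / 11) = 17 / 2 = 8.50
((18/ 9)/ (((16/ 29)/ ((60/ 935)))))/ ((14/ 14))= 87/ 374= 0.23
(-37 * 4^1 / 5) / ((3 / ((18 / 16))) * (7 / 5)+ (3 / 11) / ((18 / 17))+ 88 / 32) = -6512 / 1483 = -4.39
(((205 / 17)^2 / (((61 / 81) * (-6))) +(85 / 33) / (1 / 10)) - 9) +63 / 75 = -424231231 / 29087850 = -14.58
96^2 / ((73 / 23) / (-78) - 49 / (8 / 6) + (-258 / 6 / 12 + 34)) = -16533504 / 11435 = -1445.87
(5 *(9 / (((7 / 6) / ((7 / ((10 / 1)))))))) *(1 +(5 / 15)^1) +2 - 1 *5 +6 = 39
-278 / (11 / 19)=-5282 / 11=-480.18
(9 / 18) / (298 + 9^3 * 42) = 1 / 61832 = 0.00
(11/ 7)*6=66/ 7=9.43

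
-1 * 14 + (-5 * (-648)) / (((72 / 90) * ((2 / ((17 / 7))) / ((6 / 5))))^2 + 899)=-24319922 / 2339083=-10.40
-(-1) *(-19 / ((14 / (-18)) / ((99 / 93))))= 26.00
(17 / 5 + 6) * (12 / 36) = 47 / 15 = 3.13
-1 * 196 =-196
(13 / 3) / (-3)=-13 / 9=-1.44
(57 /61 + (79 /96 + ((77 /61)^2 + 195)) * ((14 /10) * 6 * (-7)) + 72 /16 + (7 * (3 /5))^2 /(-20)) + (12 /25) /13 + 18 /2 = -1121720473087 /96746000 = -11594.49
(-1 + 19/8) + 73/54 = 589/216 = 2.73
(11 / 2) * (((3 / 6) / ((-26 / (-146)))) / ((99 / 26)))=73 / 18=4.06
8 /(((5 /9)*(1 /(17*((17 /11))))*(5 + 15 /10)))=58.20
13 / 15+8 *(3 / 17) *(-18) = -6259 / 255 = -24.55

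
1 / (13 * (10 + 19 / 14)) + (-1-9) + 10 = 14 / 2067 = 0.01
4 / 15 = 0.27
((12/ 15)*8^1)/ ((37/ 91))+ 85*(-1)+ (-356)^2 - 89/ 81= 126665.64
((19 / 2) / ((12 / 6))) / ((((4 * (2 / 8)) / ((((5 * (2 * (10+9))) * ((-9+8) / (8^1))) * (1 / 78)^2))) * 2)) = -0.01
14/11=1.27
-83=-83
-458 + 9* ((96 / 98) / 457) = -10255562 / 22393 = -457.98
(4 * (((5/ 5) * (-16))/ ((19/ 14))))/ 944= -56/ 1121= -0.05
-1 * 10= -10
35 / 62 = 0.56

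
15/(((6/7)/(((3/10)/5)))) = 21/20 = 1.05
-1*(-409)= 409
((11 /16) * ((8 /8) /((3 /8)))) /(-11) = -0.17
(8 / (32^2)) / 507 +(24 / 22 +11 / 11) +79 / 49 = 129532955 / 34978944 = 3.70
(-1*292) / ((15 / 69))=-6716 / 5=-1343.20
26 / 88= 13 / 44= 0.30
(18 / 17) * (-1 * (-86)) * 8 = 12384 / 17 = 728.47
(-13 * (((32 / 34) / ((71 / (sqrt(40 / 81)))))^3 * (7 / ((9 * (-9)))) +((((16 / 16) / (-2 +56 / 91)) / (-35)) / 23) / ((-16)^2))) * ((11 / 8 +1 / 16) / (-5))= 169 / 12902400- 8572928 * sqrt(10) / 103832750257407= 0.00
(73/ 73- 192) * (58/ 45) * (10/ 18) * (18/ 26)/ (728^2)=-5539/ 31004064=-0.00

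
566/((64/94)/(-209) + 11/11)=5559818/9791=567.85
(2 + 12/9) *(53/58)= 265/87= 3.05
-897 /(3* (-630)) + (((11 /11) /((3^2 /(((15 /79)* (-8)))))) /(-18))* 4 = 76463 /149310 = 0.51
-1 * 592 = -592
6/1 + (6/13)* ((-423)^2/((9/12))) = 1431510/13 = 110116.15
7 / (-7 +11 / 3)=-21 / 10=-2.10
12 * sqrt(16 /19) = 48 * sqrt(19) /19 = 11.01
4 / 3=1.33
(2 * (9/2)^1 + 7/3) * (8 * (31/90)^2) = 65348/6075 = 10.76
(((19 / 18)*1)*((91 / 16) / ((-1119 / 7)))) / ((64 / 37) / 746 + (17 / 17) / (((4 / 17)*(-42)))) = 3134677 / 8252676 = 0.38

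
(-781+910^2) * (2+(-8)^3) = -421932690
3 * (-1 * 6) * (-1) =18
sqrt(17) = 4.12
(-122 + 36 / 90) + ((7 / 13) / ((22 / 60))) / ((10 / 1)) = -86839 / 715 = -121.45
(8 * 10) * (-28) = -2240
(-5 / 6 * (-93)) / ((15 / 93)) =961 / 2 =480.50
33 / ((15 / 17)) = 187 / 5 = 37.40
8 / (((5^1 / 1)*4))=2 / 5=0.40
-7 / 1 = -7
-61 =-61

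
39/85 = 0.46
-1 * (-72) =72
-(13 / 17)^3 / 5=-2197 / 24565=-0.09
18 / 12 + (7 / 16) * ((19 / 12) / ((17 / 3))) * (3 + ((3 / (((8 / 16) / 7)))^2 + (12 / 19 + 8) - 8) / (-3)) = -76201 / 1088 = -70.04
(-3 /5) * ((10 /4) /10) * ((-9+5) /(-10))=-3 /50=-0.06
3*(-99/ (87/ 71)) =-7029/ 29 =-242.38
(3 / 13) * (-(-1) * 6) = 18 / 13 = 1.38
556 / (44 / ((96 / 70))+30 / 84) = 46704 / 2725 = 17.14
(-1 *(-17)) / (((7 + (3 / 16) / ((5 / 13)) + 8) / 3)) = 1360 / 413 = 3.29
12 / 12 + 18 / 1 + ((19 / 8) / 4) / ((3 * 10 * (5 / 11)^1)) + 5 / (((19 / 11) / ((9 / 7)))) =14533397 / 638400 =22.77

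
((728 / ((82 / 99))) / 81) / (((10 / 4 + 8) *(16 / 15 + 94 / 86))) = 245960 / 514017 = 0.48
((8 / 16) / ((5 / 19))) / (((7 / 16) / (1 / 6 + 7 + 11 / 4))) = 646 / 15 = 43.07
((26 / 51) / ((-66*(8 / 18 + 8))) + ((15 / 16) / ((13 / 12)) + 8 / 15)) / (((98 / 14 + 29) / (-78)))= -968447 / 319770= -3.03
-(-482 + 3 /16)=7709 /16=481.81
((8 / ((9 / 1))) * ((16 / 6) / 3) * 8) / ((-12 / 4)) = -512 / 243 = -2.11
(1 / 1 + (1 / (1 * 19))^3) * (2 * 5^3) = 1715000 / 6859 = 250.04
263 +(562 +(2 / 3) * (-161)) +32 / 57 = 40939 / 57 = 718.23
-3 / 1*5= -15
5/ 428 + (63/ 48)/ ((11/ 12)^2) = 81497/ 51788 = 1.57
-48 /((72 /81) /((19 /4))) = -513 /2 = -256.50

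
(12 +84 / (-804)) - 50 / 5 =127 / 67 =1.90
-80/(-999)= 80/999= 0.08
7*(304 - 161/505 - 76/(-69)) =74341057/34845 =2133.48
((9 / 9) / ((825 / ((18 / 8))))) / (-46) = -3 / 50600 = -0.00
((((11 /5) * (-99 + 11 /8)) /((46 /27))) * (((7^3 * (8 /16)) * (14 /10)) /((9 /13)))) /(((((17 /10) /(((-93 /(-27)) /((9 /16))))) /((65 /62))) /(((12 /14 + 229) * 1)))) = -37949850.60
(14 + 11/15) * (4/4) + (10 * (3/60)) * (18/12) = 15.48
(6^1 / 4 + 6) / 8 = 15 / 16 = 0.94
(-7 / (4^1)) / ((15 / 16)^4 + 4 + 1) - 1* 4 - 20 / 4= -3519433 / 378305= -9.30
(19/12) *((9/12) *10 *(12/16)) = 285/32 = 8.91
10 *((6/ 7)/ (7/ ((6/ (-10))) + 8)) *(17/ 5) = -612/ 77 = -7.95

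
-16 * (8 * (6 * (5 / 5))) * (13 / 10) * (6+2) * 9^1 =-71884.80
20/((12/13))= 65/3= 21.67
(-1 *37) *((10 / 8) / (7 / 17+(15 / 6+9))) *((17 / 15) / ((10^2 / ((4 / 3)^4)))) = -342176 / 2460375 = -0.14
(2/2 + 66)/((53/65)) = 4355/53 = 82.17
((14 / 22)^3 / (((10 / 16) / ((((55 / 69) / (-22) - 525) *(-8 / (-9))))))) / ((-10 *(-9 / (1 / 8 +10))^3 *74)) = -134201151 / 362457920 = -0.37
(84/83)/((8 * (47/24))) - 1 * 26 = -101174/3901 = -25.94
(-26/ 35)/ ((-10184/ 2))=13/ 89110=0.00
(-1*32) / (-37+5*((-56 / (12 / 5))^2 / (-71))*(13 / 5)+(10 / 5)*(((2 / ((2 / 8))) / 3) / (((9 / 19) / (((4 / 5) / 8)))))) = 306720 / 1299353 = 0.24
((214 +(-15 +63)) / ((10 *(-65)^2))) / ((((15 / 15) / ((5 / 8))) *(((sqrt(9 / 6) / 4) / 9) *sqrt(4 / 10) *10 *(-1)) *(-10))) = 393 *sqrt(15) / 845000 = 0.00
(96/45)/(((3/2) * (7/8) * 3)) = 512/945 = 0.54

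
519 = 519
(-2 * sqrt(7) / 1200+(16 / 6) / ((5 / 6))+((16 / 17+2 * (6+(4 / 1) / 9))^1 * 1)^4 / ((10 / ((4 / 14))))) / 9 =20108986135408 / 172614103515 - sqrt(7) / 5400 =116.50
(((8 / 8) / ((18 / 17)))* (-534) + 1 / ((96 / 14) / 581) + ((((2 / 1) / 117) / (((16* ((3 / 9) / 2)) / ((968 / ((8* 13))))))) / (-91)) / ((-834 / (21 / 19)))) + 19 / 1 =-37190661397 / 92836432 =-400.60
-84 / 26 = -42 / 13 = -3.23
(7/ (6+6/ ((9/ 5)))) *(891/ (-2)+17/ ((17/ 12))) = -2601/ 8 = -325.12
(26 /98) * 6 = 78 /49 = 1.59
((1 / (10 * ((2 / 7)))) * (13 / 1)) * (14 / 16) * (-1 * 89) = -56693 / 160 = -354.33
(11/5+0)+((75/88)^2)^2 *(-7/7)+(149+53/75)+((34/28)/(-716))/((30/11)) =853113921126809/5635637145600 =151.38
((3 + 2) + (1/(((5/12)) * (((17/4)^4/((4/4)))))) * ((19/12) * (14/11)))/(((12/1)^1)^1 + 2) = 23036371/64311170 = 0.36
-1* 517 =-517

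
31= 31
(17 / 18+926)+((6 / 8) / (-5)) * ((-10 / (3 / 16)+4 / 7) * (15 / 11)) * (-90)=-61475 / 1386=-44.35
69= 69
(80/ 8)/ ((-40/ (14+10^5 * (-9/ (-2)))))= -112503.50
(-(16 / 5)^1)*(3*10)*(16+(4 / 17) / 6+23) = -3747.76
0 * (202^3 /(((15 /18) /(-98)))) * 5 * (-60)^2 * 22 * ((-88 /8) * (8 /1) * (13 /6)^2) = 0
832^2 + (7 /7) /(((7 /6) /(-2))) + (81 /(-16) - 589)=691628.22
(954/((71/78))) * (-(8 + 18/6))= -818532/71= -11528.62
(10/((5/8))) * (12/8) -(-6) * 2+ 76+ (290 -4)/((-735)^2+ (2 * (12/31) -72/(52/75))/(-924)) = 536441749644/4789635839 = 112.00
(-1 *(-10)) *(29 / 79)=290 / 79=3.67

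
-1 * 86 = -86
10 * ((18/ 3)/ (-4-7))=-60/ 11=-5.45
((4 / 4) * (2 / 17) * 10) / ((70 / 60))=120 / 119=1.01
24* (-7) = -168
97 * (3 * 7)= 2037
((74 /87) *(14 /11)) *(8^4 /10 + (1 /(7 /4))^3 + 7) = 35262924 /78155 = 451.19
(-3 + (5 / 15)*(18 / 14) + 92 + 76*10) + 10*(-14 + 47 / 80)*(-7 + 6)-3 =54911 / 56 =980.55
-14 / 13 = -1.08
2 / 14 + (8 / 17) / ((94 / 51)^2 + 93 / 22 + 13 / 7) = 5117353 / 26585167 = 0.19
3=3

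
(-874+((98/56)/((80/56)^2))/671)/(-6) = 234581257/1610400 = 145.67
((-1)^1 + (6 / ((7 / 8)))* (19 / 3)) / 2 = 21.21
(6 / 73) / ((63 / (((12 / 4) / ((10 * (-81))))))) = -1 / 206955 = -0.00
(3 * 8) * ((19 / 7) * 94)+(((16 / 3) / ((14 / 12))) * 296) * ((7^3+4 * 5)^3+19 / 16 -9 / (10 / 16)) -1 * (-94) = 2265330073786 / 35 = 64723716393.89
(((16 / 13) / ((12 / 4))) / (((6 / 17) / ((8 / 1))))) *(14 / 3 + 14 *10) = 472192 / 351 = 1345.28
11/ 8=1.38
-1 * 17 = -17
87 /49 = 1.78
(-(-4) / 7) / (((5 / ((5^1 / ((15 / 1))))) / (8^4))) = 16384 / 105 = 156.04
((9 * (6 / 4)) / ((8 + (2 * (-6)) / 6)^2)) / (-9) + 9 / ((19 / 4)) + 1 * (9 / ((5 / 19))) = 82201 / 2280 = 36.05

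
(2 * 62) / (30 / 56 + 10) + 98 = 32382 / 295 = 109.77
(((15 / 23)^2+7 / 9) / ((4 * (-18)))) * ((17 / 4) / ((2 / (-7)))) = 21301 / 85698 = 0.25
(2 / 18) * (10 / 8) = 5 / 36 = 0.14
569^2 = 323761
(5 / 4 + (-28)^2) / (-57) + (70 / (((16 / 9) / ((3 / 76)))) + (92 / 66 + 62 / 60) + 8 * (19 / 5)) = 689039 / 33440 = 20.61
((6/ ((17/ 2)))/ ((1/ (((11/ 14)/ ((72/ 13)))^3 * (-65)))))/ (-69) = 0.00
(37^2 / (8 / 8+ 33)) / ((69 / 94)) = 64343 / 1173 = 54.85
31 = 31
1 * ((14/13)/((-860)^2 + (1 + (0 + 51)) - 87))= 14/9614345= 0.00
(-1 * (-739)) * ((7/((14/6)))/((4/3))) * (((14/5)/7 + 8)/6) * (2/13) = 46557/130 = 358.13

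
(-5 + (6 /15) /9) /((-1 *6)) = 223 /270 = 0.83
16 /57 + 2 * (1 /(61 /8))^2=66832 /212097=0.32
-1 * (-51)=51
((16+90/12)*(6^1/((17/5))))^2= 497025/289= 1719.81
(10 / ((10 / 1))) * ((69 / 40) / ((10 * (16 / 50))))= 69 / 128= 0.54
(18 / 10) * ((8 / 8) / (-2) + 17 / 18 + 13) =121 / 5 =24.20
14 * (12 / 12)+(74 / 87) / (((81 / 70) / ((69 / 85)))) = 582890 / 39933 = 14.60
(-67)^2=4489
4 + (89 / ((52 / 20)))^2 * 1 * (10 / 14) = 994857 / 1183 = 840.96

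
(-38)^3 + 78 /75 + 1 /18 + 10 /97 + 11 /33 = -2395095929 /43650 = -54870.47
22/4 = 11/2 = 5.50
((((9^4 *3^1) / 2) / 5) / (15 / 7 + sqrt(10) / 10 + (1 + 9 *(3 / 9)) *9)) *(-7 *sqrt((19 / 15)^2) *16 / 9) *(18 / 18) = -806.73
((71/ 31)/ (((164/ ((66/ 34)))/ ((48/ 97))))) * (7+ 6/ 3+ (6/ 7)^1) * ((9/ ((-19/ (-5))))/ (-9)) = -0.03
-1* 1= -1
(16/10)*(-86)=-688/5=-137.60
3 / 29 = 0.10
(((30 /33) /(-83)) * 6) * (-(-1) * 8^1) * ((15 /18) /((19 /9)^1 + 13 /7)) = -504 /4565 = -0.11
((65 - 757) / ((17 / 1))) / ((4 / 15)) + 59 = -1592 / 17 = -93.65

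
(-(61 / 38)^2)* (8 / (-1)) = 7442 / 361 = 20.61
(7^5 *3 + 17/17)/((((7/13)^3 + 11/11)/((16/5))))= 139561.74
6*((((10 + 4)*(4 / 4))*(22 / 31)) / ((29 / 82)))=168.56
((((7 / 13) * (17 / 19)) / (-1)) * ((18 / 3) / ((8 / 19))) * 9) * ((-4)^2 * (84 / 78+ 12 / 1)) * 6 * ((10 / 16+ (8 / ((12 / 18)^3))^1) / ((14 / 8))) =-15918120 / 13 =-1224470.77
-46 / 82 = -23 / 41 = -0.56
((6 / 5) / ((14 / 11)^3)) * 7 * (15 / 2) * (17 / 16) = 203643 / 6272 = 32.47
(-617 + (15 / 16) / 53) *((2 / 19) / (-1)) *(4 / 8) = 32.47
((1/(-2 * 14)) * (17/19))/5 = -17/2660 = -0.01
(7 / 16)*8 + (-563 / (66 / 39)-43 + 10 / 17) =-69488 / 187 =-371.59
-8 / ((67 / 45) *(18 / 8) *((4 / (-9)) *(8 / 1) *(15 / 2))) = 6 / 67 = 0.09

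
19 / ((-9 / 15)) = -95 / 3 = -31.67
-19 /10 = -1.90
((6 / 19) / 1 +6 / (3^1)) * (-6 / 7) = -264 / 133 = -1.98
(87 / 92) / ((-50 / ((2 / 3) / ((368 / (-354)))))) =5133 / 423200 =0.01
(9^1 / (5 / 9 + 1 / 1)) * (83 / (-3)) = -2241 / 14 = -160.07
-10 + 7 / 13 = -9.46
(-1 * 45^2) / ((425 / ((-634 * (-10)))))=-513540 / 17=-30208.24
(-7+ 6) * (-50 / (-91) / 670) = -5 / 6097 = -0.00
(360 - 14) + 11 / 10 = 3471 / 10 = 347.10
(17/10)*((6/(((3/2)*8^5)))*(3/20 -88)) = -0.02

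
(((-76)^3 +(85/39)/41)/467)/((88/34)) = -11932683163/32856252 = -363.18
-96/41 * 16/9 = -512/123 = -4.16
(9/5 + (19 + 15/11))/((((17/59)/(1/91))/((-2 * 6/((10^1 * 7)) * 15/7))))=-1294578/4169165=-0.31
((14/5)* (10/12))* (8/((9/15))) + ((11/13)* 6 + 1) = 4351/117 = 37.19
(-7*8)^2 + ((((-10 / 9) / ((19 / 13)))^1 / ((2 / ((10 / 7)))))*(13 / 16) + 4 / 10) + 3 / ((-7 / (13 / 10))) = 3135.40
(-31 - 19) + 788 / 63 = -2362 / 63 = -37.49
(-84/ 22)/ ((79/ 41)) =-1722/ 869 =-1.98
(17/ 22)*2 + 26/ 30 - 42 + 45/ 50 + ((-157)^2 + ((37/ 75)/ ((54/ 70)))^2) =88809017587/ 3608550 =24610.72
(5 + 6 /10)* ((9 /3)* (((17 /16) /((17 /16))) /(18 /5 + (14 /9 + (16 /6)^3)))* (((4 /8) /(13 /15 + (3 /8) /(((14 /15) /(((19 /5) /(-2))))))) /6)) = 79380 /141229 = 0.56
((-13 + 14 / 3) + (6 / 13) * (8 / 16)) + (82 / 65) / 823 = -1300094 / 160485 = -8.10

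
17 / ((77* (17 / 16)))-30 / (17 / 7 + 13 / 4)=-20712 / 4081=-5.08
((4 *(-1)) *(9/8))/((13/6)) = -27/13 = -2.08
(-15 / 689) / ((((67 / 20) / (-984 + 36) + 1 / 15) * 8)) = -3950 / 91637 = -0.04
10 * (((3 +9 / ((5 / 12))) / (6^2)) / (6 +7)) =41 / 78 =0.53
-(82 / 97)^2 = -6724 / 9409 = -0.71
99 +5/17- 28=1212/17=71.29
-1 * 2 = -2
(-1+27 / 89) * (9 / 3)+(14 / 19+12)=18004 / 1691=10.65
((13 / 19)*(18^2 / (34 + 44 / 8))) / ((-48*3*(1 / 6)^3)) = -12636 / 1501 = -8.42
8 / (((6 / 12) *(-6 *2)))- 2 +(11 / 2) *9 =277 / 6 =46.17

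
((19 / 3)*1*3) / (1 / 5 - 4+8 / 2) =95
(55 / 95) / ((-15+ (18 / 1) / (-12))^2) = 4 / 1881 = 0.00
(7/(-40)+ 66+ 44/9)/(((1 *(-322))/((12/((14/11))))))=-2.07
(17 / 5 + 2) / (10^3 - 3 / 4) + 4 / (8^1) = 20201 / 39970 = 0.51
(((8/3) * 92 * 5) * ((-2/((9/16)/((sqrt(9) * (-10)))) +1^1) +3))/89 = 1221760/801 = 1525.29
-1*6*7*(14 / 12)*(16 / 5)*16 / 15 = -167.25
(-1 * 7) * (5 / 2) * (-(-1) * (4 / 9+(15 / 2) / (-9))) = 245 / 36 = 6.81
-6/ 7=-0.86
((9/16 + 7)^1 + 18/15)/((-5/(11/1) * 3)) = -7711/1200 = -6.43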